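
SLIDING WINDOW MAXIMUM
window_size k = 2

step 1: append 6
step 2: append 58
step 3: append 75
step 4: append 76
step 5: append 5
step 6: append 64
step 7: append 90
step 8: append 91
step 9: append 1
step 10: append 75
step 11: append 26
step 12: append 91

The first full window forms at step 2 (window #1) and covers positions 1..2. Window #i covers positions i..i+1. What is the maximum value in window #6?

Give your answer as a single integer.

step 1: append 6 -> window=[6] (not full yet)
step 2: append 58 -> window=[6, 58] -> max=58
step 3: append 75 -> window=[58, 75] -> max=75
step 4: append 76 -> window=[75, 76] -> max=76
step 5: append 5 -> window=[76, 5] -> max=76
step 6: append 64 -> window=[5, 64] -> max=64
step 7: append 90 -> window=[64, 90] -> max=90
Window #6 max = 90

Answer: 90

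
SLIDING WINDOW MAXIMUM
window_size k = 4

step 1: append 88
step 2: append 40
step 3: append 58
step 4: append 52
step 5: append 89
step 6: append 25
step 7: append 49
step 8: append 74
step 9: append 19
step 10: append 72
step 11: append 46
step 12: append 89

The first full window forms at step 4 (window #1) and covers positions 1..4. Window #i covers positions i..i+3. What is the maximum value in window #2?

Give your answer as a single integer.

Answer: 89

Derivation:
step 1: append 88 -> window=[88] (not full yet)
step 2: append 40 -> window=[88, 40] (not full yet)
step 3: append 58 -> window=[88, 40, 58] (not full yet)
step 4: append 52 -> window=[88, 40, 58, 52] -> max=88
step 5: append 89 -> window=[40, 58, 52, 89] -> max=89
Window #2 max = 89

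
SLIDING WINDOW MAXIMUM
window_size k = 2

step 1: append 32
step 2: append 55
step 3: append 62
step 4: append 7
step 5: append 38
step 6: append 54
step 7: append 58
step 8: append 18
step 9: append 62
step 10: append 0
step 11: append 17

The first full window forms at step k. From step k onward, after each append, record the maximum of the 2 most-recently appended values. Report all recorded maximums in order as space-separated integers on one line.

step 1: append 32 -> window=[32] (not full yet)
step 2: append 55 -> window=[32, 55] -> max=55
step 3: append 62 -> window=[55, 62] -> max=62
step 4: append 7 -> window=[62, 7] -> max=62
step 5: append 38 -> window=[7, 38] -> max=38
step 6: append 54 -> window=[38, 54] -> max=54
step 7: append 58 -> window=[54, 58] -> max=58
step 8: append 18 -> window=[58, 18] -> max=58
step 9: append 62 -> window=[18, 62] -> max=62
step 10: append 0 -> window=[62, 0] -> max=62
step 11: append 17 -> window=[0, 17] -> max=17

Answer: 55 62 62 38 54 58 58 62 62 17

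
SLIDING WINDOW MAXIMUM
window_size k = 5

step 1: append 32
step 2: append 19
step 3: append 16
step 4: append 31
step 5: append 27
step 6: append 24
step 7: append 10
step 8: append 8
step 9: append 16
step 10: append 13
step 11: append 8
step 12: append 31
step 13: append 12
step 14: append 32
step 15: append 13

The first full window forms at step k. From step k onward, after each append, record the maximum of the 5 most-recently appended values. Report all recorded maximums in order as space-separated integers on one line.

step 1: append 32 -> window=[32] (not full yet)
step 2: append 19 -> window=[32, 19] (not full yet)
step 3: append 16 -> window=[32, 19, 16] (not full yet)
step 4: append 31 -> window=[32, 19, 16, 31] (not full yet)
step 5: append 27 -> window=[32, 19, 16, 31, 27] -> max=32
step 6: append 24 -> window=[19, 16, 31, 27, 24] -> max=31
step 7: append 10 -> window=[16, 31, 27, 24, 10] -> max=31
step 8: append 8 -> window=[31, 27, 24, 10, 8] -> max=31
step 9: append 16 -> window=[27, 24, 10, 8, 16] -> max=27
step 10: append 13 -> window=[24, 10, 8, 16, 13] -> max=24
step 11: append 8 -> window=[10, 8, 16, 13, 8] -> max=16
step 12: append 31 -> window=[8, 16, 13, 8, 31] -> max=31
step 13: append 12 -> window=[16, 13, 8, 31, 12] -> max=31
step 14: append 32 -> window=[13, 8, 31, 12, 32] -> max=32
step 15: append 13 -> window=[8, 31, 12, 32, 13] -> max=32

Answer: 32 31 31 31 27 24 16 31 31 32 32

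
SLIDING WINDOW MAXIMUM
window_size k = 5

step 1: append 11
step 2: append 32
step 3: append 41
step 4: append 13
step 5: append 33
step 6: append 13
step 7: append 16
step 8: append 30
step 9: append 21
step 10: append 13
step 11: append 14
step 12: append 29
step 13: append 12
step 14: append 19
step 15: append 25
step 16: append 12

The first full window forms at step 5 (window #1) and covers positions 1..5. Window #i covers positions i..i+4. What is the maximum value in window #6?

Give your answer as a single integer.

Answer: 30

Derivation:
step 1: append 11 -> window=[11] (not full yet)
step 2: append 32 -> window=[11, 32] (not full yet)
step 3: append 41 -> window=[11, 32, 41] (not full yet)
step 4: append 13 -> window=[11, 32, 41, 13] (not full yet)
step 5: append 33 -> window=[11, 32, 41, 13, 33] -> max=41
step 6: append 13 -> window=[32, 41, 13, 33, 13] -> max=41
step 7: append 16 -> window=[41, 13, 33, 13, 16] -> max=41
step 8: append 30 -> window=[13, 33, 13, 16, 30] -> max=33
step 9: append 21 -> window=[33, 13, 16, 30, 21] -> max=33
step 10: append 13 -> window=[13, 16, 30, 21, 13] -> max=30
Window #6 max = 30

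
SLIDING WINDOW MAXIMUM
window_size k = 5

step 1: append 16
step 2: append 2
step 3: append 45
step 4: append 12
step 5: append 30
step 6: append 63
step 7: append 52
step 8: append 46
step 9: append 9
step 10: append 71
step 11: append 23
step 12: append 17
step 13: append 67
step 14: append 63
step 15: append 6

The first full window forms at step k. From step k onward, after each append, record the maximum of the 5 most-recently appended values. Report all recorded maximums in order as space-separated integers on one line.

step 1: append 16 -> window=[16] (not full yet)
step 2: append 2 -> window=[16, 2] (not full yet)
step 3: append 45 -> window=[16, 2, 45] (not full yet)
step 4: append 12 -> window=[16, 2, 45, 12] (not full yet)
step 5: append 30 -> window=[16, 2, 45, 12, 30] -> max=45
step 6: append 63 -> window=[2, 45, 12, 30, 63] -> max=63
step 7: append 52 -> window=[45, 12, 30, 63, 52] -> max=63
step 8: append 46 -> window=[12, 30, 63, 52, 46] -> max=63
step 9: append 9 -> window=[30, 63, 52, 46, 9] -> max=63
step 10: append 71 -> window=[63, 52, 46, 9, 71] -> max=71
step 11: append 23 -> window=[52, 46, 9, 71, 23] -> max=71
step 12: append 17 -> window=[46, 9, 71, 23, 17] -> max=71
step 13: append 67 -> window=[9, 71, 23, 17, 67] -> max=71
step 14: append 63 -> window=[71, 23, 17, 67, 63] -> max=71
step 15: append 6 -> window=[23, 17, 67, 63, 6] -> max=67

Answer: 45 63 63 63 63 71 71 71 71 71 67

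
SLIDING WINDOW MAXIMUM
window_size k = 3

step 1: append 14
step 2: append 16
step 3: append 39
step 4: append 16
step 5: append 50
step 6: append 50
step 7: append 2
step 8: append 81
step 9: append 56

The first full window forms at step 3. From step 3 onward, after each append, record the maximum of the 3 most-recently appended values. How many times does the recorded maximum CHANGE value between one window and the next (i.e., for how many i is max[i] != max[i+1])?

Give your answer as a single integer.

Answer: 2

Derivation:
step 1: append 14 -> window=[14] (not full yet)
step 2: append 16 -> window=[14, 16] (not full yet)
step 3: append 39 -> window=[14, 16, 39] -> max=39
step 4: append 16 -> window=[16, 39, 16] -> max=39
step 5: append 50 -> window=[39, 16, 50] -> max=50
step 6: append 50 -> window=[16, 50, 50] -> max=50
step 7: append 2 -> window=[50, 50, 2] -> max=50
step 8: append 81 -> window=[50, 2, 81] -> max=81
step 9: append 56 -> window=[2, 81, 56] -> max=81
Recorded maximums: 39 39 50 50 50 81 81
Changes between consecutive maximums: 2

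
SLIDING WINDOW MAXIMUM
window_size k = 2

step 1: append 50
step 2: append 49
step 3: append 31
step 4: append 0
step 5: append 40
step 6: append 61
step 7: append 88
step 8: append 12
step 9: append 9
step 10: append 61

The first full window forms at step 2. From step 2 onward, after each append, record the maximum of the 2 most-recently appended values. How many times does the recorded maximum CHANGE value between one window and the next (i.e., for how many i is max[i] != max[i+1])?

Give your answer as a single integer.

Answer: 7

Derivation:
step 1: append 50 -> window=[50] (not full yet)
step 2: append 49 -> window=[50, 49] -> max=50
step 3: append 31 -> window=[49, 31] -> max=49
step 4: append 0 -> window=[31, 0] -> max=31
step 5: append 40 -> window=[0, 40] -> max=40
step 6: append 61 -> window=[40, 61] -> max=61
step 7: append 88 -> window=[61, 88] -> max=88
step 8: append 12 -> window=[88, 12] -> max=88
step 9: append 9 -> window=[12, 9] -> max=12
step 10: append 61 -> window=[9, 61] -> max=61
Recorded maximums: 50 49 31 40 61 88 88 12 61
Changes between consecutive maximums: 7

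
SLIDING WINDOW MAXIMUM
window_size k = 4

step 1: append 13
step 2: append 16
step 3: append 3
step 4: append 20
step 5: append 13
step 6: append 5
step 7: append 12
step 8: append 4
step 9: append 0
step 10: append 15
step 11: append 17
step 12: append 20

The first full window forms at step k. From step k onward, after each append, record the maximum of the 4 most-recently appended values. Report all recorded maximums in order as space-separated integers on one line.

step 1: append 13 -> window=[13] (not full yet)
step 2: append 16 -> window=[13, 16] (not full yet)
step 3: append 3 -> window=[13, 16, 3] (not full yet)
step 4: append 20 -> window=[13, 16, 3, 20] -> max=20
step 5: append 13 -> window=[16, 3, 20, 13] -> max=20
step 6: append 5 -> window=[3, 20, 13, 5] -> max=20
step 7: append 12 -> window=[20, 13, 5, 12] -> max=20
step 8: append 4 -> window=[13, 5, 12, 4] -> max=13
step 9: append 0 -> window=[5, 12, 4, 0] -> max=12
step 10: append 15 -> window=[12, 4, 0, 15] -> max=15
step 11: append 17 -> window=[4, 0, 15, 17] -> max=17
step 12: append 20 -> window=[0, 15, 17, 20] -> max=20

Answer: 20 20 20 20 13 12 15 17 20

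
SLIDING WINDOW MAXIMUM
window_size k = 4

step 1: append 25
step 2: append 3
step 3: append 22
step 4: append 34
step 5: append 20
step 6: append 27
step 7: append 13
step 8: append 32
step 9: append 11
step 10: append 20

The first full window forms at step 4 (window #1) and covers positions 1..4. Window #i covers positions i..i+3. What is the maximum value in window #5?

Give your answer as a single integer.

Answer: 32

Derivation:
step 1: append 25 -> window=[25] (not full yet)
step 2: append 3 -> window=[25, 3] (not full yet)
step 3: append 22 -> window=[25, 3, 22] (not full yet)
step 4: append 34 -> window=[25, 3, 22, 34] -> max=34
step 5: append 20 -> window=[3, 22, 34, 20] -> max=34
step 6: append 27 -> window=[22, 34, 20, 27] -> max=34
step 7: append 13 -> window=[34, 20, 27, 13] -> max=34
step 8: append 32 -> window=[20, 27, 13, 32] -> max=32
Window #5 max = 32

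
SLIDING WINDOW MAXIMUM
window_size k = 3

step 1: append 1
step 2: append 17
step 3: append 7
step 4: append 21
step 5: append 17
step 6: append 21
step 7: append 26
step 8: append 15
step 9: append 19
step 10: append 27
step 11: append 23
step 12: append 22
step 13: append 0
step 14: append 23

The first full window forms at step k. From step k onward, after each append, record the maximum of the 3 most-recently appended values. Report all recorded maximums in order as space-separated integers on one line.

Answer: 17 21 21 21 26 26 26 27 27 27 23 23

Derivation:
step 1: append 1 -> window=[1] (not full yet)
step 2: append 17 -> window=[1, 17] (not full yet)
step 3: append 7 -> window=[1, 17, 7] -> max=17
step 4: append 21 -> window=[17, 7, 21] -> max=21
step 5: append 17 -> window=[7, 21, 17] -> max=21
step 6: append 21 -> window=[21, 17, 21] -> max=21
step 7: append 26 -> window=[17, 21, 26] -> max=26
step 8: append 15 -> window=[21, 26, 15] -> max=26
step 9: append 19 -> window=[26, 15, 19] -> max=26
step 10: append 27 -> window=[15, 19, 27] -> max=27
step 11: append 23 -> window=[19, 27, 23] -> max=27
step 12: append 22 -> window=[27, 23, 22] -> max=27
step 13: append 0 -> window=[23, 22, 0] -> max=23
step 14: append 23 -> window=[22, 0, 23] -> max=23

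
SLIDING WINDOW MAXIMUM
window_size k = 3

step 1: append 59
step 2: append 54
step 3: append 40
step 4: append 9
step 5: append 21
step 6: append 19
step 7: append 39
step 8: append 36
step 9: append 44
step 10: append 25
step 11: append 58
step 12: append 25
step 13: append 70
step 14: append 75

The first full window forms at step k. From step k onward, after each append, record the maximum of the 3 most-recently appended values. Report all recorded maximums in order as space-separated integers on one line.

Answer: 59 54 40 21 39 39 44 44 58 58 70 75

Derivation:
step 1: append 59 -> window=[59] (not full yet)
step 2: append 54 -> window=[59, 54] (not full yet)
step 3: append 40 -> window=[59, 54, 40] -> max=59
step 4: append 9 -> window=[54, 40, 9] -> max=54
step 5: append 21 -> window=[40, 9, 21] -> max=40
step 6: append 19 -> window=[9, 21, 19] -> max=21
step 7: append 39 -> window=[21, 19, 39] -> max=39
step 8: append 36 -> window=[19, 39, 36] -> max=39
step 9: append 44 -> window=[39, 36, 44] -> max=44
step 10: append 25 -> window=[36, 44, 25] -> max=44
step 11: append 58 -> window=[44, 25, 58] -> max=58
step 12: append 25 -> window=[25, 58, 25] -> max=58
step 13: append 70 -> window=[58, 25, 70] -> max=70
step 14: append 75 -> window=[25, 70, 75] -> max=75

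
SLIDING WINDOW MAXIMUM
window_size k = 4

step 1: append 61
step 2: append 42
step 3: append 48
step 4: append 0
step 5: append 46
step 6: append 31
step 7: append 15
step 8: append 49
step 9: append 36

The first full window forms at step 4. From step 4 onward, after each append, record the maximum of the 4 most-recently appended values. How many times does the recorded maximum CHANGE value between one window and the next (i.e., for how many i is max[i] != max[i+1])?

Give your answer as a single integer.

step 1: append 61 -> window=[61] (not full yet)
step 2: append 42 -> window=[61, 42] (not full yet)
step 3: append 48 -> window=[61, 42, 48] (not full yet)
step 4: append 0 -> window=[61, 42, 48, 0] -> max=61
step 5: append 46 -> window=[42, 48, 0, 46] -> max=48
step 6: append 31 -> window=[48, 0, 46, 31] -> max=48
step 7: append 15 -> window=[0, 46, 31, 15] -> max=46
step 8: append 49 -> window=[46, 31, 15, 49] -> max=49
step 9: append 36 -> window=[31, 15, 49, 36] -> max=49
Recorded maximums: 61 48 48 46 49 49
Changes between consecutive maximums: 3

Answer: 3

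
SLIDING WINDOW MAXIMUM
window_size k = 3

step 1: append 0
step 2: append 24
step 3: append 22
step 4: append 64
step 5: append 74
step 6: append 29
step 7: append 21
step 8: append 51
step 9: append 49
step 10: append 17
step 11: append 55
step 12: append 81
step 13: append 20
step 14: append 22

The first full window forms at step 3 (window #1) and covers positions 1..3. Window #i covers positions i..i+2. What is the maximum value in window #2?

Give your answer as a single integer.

Answer: 64

Derivation:
step 1: append 0 -> window=[0] (not full yet)
step 2: append 24 -> window=[0, 24] (not full yet)
step 3: append 22 -> window=[0, 24, 22] -> max=24
step 4: append 64 -> window=[24, 22, 64] -> max=64
Window #2 max = 64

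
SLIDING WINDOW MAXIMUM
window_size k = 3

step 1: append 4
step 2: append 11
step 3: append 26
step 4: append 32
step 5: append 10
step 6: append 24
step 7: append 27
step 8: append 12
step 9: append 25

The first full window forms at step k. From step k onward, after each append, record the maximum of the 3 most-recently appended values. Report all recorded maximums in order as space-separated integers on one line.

step 1: append 4 -> window=[4] (not full yet)
step 2: append 11 -> window=[4, 11] (not full yet)
step 3: append 26 -> window=[4, 11, 26] -> max=26
step 4: append 32 -> window=[11, 26, 32] -> max=32
step 5: append 10 -> window=[26, 32, 10] -> max=32
step 6: append 24 -> window=[32, 10, 24] -> max=32
step 7: append 27 -> window=[10, 24, 27] -> max=27
step 8: append 12 -> window=[24, 27, 12] -> max=27
step 9: append 25 -> window=[27, 12, 25] -> max=27

Answer: 26 32 32 32 27 27 27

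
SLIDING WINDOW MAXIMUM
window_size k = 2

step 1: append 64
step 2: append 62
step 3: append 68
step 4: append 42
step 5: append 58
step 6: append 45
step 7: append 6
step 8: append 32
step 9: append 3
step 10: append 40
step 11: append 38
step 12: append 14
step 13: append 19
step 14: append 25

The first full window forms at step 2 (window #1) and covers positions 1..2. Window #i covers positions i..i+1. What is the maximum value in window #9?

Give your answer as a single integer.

step 1: append 64 -> window=[64] (not full yet)
step 2: append 62 -> window=[64, 62] -> max=64
step 3: append 68 -> window=[62, 68] -> max=68
step 4: append 42 -> window=[68, 42] -> max=68
step 5: append 58 -> window=[42, 58] -> max=58
step 6: append 45 -> window=[58, 45] -> max=58
step 7: append 6 -> window=[45, 6] -> max=45
step 8: append 32 -> window=[6, 32] -> max=32
step 9: append 3 -> window=[32, 3] -> max=32
step 10: append 40 -> window=[3, 40] -> max=40
Window #9 max = 40

Answer: 40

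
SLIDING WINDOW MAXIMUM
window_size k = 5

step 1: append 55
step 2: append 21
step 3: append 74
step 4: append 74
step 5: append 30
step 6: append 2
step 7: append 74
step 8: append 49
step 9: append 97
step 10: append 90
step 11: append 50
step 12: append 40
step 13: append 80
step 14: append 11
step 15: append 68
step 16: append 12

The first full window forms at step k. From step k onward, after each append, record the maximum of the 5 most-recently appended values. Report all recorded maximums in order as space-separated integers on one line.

step 1: append 55 -> window=[55] (not full yet)
step 2: append 21 -> window=[55, 21] (not full yet)
step 3: append 74 -> window=[55, 21, 74] (not full yet)
step 4: append 74 -> window=[55, 21, 74, 74] (not full yet)
step 5: append 30 -> window=[55, 21, 74, 74, 30] -> max=74
step 6: append 2 -> window=[21, 74, 74, 30, 2] -> max=74
step 7: append 74 -> window=[74, 74, 30, 2, 74] -> max=74
step 8: append 49 -> window=[74, 30, 2, 74, 49] -> max=74
step 9: append 97 -> window=[30, 2, 74, 49, 97] -> max=97
step 10: append 90 -> window=[2, 74, 49, 97, 90] -> max=97
step 11: append 50 -> window=[74, 49, 97, 90, 50] -> max=97
step 12: append 40 -> window=[49, 97, 90, 50, 40] -> max=97
step 13: append 80 -> window=[97, 90, 50, 40, 80] -> max=97
step 14: append 11 -> window=[90, 50, 40, 80, 11] -> max=90
step 15: append 68 -> window=[50, 40, 80, 11, 68] -> max=80
step 16: append 12 -> window=[40, 80, 11, 68, 12] -> max=80

Answer: 74 74 74 74 97 97 97 97 97 90 80 80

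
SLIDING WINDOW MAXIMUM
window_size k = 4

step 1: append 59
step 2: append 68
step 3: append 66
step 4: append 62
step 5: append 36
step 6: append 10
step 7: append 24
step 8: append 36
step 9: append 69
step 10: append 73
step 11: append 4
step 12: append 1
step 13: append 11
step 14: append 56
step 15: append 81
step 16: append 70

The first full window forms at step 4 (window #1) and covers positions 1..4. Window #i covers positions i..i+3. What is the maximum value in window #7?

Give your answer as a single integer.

step 1: append 59 -> window=[59] (not full yet)
step 2: append 68 -> window=[59, 68] (not full yet)
step 3: append 66 -> window=[59, 68, 66] (not full yet)
step 4: append 62 -> window=[59, 68, 66, 62] -> max=68
step 5: append 36 -> window=[68, 66, 62, 36] -> max=68
step 6: append 10 -> window=[66, 62, 36, 10] -> max=66
step 7: append 24 -> window=[62, 36, 10, 24] -> max=62
step 8: append 36 -> window=[36, 10, 24, 36] -> max=36
step 9: append 69 -> window=[10, 24, 36, 69] -> max=69
step 10: append 73 -> window=[24, 36, 69, 73] -> max=73
Window #7 max = 73

Answer: 73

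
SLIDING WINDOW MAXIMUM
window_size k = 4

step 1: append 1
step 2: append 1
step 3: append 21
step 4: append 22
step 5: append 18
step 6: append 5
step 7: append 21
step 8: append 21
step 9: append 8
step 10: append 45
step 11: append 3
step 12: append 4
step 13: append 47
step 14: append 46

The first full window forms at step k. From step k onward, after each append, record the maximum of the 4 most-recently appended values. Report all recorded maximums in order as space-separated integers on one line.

step 1: append 1 -> window=[1] (not full yet)
step 2: append 1 -> window=[1, 1] (not full yet)
step 3: append 21 -> window=[1, 1, 21] (not full yet)
step 4: append 22 -> window=[1, 1, 21, 22] -> max=22
step 5: append 18 -> window=[1, 21, 22, 18] -> max=22
step 6: append 5 -> window=[21, 22, 18, 5] -> max=22
step 7: append 21 -> window=[22, 18, 5, 21] -> max=22
step 8: append 21 -> window=[18, 5, 21, 21] -> max=21
step 9: append 8 -> window=[5, 21, 21, 8] -> max=21
step 10: append 45 -> window=[21, 21, 8, 45] -> max=45
step 11: append 3 -> window=[21, 8, 45, 3] -> max=45
step 12: append 4 -> window=[8, 45, 3, 4] -> max=45
step 13: append 47 -> window=[45, 3, 4, 47] -> max=47
step 14: append 46 -> window=[3, 4, 47, 46] -> max=47

Answer: 22 22 22 22 21 21 45 45 45 47 47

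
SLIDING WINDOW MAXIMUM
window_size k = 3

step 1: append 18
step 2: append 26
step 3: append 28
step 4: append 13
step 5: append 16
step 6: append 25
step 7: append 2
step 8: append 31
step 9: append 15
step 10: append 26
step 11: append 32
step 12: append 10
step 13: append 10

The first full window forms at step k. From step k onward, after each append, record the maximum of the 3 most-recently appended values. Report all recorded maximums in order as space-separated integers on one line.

step 1: append 18 -> window=[18] (not full yet)
step 2: append 26 -> window=[18, 26] (not full yet)
step 3: append 28 -> window=[18, 26, 28] -> max=28
step 4: append 13 -> window=[26, 28, 13] -> max=28
step 5: append 16 -> window=[28, 13, 16] -> max=28
step 6: append 25 -> window=[13, 16, 25] -> max=25
step 7: append 2 -> window=[16, 25, 2] -> max=25
step 8: append 31 -> window=[25, 2, 31] -> max=31
step 9: append 15 -> window=[2, 31, 15] -> max=31
step 10: append 26 -> window=[31, 15, 26] -> max=31
step 11: append 32 -> window=[15, 26, 32] -> max=32
step 12: append 10 -> window=[26, 32, 10] -> max=32
step 13: append 10 -> window=[32, 10, 10] -> max=32

Answer: 28 28 28 25 25 31 31 31 32 32 32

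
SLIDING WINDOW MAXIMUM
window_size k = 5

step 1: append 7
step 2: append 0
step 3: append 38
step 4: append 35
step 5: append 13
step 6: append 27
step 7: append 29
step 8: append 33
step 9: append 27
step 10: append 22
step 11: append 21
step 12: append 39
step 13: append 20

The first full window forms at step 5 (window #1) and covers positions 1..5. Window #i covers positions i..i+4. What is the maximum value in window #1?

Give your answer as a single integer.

Answer: 38

Derivation:
step 1: append 7 -> window=[7] (not full yet)
step 2: append 0 -> window=[7, 0] (not full yet)
step 3: append 38 -> window=[7, 0, 38] (not full yet)
step 4: append 35 -> window=[7, 0, 38, 35] (not full yet)
step 5: append 13 -> window=[7, 0, 38, 35, 13] -> max=38
Window #1 max = 38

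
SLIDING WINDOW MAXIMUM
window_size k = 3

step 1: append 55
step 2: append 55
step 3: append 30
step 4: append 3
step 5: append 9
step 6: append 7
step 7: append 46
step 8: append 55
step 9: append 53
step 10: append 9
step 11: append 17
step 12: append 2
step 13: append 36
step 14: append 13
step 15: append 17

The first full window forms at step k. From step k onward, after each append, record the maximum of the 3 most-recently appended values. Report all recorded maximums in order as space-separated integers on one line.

step 1: append 55 -> window=[55] (not full yet)
step 2: append 55 -> window=[55, 55] (not full yet)
step 3: append 30 -> window=[55, 55, 30] -> max=55
step 4: append 3 -> window=[55, 30, 3] -> max=55
step 5: append 9 -> window=[30, 3, 9] -> max=30
step 6: append 7 -> window=[3, 9, 7] -> max=9
step 7: append 46 -> window=[9, 7, 46] -> max=46
step 8: append 55 -> window=[7, 46, 55] -> max=55
step 9: append 53 -> window=[46, 55, 53] -> max=55
step 10: append 9 -> window=[55, 53, 9] -> max=55
step 11: append 17 -> window=[53, 9, 17] -> max=53
step 12: append 2 -> window=[9, 17, 2] -> max=17
step 13: append 36 -> window=[17, 2, 36] -> max=36
step 14: append 13 -> window=[2, 36, 13] -> max=36
step 15: append 17 -> window=[36, 13, 17] -> max=36

Answer: 55 55 30 9 46 55 55 55 53 17 36 36 36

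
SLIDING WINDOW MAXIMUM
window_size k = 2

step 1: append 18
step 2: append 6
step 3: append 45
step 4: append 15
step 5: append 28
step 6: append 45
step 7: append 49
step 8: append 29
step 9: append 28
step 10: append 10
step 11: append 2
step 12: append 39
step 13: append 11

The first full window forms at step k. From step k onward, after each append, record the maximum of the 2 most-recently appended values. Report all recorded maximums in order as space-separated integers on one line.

step 1: append 18 -> window=[18] (not full yet)
step 2: append 6 -> window=[18, 6] -> max=18
step 3: append 45 -> window=[6, 45] -> max=45
step 4: append 15 -> window=[45, 15] -> max=45
step 5: append 28 -> window=[15, 28] -> max=28
step 6: append 45 -> window=[28, 45] -> max=45
step 7: append 49 -> window=[45, 49] -> max=49
step 8: append 29 -> window=[49, 29] -> max=49
step 9: append 28 -> window=[29, 28] -> max=29
step 10: append 10 -> window=[28, 10] -> max=28
step 11: append 2 -> window=[10, 2] -> max=10
step 12: append 39 -> window=[2, 39] -> max=39
step 13: append 11 -> window=[39, 11] -> max=39

Answer: 18 45 45 28 45 49 49 29 28 10 39 39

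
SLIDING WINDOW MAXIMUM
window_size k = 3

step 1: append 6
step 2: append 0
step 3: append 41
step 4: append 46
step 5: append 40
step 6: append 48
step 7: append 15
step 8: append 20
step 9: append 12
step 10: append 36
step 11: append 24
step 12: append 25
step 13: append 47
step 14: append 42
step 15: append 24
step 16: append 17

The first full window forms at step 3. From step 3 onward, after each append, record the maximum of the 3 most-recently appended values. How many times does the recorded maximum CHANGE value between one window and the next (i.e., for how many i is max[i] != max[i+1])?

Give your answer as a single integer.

step 1: append 6 -> window=[6] (not full yet)
step 2: append 0 -> window=[6, 0] (not full yet)
step 3: append 41 -> window=[6, 0, 41] -> max=41
step 4: append 46 -> window=[0, 41, 46] -> max=46
step 5: append 40 -> window=[41, 46, 40] -> max=46
step 6: append 48 -> window=[46, 40, 48] -> max=48
step 7: append 15 -> window=[40, 48, 15] -> max=48
step 8: append 20 -> window=[48, 15, 20] -> max=48
step 9: append 12 -> window=[15, 20, 12] -> max=20
step 10: append 36 -> window=[20, 12, 36] -> max=36
step 11: append 24 -> window=[12, 36, 24] -> max=36
step 12: append 25 -> window=[36, 24, 25] -> max=36
step 13: append 47 -> window=[24, 25, 47] -> max=47
step 14: append 42 -> window=[25, 47, 42] -> max=47
step 15: append 24 -> window=[47, 42, 24] -> max=47
step 16: append 17 -> window=[42, 24, 17] -> max=42
Recorded maximums: 41 46 46 48 48 48 20 36 36 36 47 47 47 42
Changes between consecutive maximums: 6

Answer: 6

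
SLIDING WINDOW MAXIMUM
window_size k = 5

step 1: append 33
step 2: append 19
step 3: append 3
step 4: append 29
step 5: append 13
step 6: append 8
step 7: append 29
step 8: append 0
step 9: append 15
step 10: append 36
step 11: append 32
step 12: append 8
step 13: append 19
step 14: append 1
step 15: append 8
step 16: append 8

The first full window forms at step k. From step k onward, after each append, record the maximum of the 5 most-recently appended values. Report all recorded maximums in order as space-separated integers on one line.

step 1: append 33 -> window=[33] (not full yet)
step 2: append 19 -> window=[33, 19] (not full yet)
step 3: append 3 -> window=[33, 19, 3] (not full yet)
step 4: append 29 -> window=[33, 19, 3, 29] (not full yet)
step 5: append 13 -> window=[33, 19, 3, 29, 13] -> max=33
step 6: append 8 -> window=[19, 3, 29, 13, 8] -> max=29
step 7: append 29 -> window=[3, 29, 13, 8, 29] -> max=29
step 8: append 0 -> window=[29, 13, 8, 29, 0] -> max=29
step 9: append 15 -> window=[13, 8, 29, 0, 15] -> max=29
step 10: append 36 -> window=[8, 29, 0, 15, 36] -> max=36
step 11: append 32 -> window=[29, 0, 15, 36, 32] -> max=36
step 12: append 8 -> window=[0, 15, 36, 32, 8] -> max=36
step 13: append 19 -> window=[15, 36, 32, 8, 19] -> max=36
step 14: append 1 -> window=[36, 32, 8, 19, 1] -> max=36
step 15: append 8 -> window=[32, 8, 19, 1, 8] -> max=32
step 16: append 8 -> window=[8, 19, 1, 8, 8] -> max=19

Answer: 33 29 29 29 29 36 36 36 36 36 32 19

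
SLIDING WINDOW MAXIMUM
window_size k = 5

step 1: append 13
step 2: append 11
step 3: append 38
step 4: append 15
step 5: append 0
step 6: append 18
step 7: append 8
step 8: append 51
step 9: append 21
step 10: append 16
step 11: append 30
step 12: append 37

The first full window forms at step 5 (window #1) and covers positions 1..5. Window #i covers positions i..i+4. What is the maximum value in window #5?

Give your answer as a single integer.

Answer: 51

Derivation:
step 1: append 13 -> window=[13] (not full yet)
step 2: append 11 -> window=[13, 11] (not full yet)
step 3: append 38 -> window=[13, 11, 38] (not full yet)
step 4: append 15 -> window=[13, 11, 38, 15] (not full yet)
step 5: append 0 -> window=[13, 11, 38, 15, 0] -> max=38
step 6: append 18 -> window=[11, 38, 15, 0, 18] -> max=38
step 7: append 8 -> window=[38, 15, 0, 18, 8] -> max=38
step 8: append 51 -> window=[15, 0, 18, 8, 51] -> max=51
step 9: append 21 -> window=[0, 18, 8, 51, 21] -> max=51
Window #5 max = 51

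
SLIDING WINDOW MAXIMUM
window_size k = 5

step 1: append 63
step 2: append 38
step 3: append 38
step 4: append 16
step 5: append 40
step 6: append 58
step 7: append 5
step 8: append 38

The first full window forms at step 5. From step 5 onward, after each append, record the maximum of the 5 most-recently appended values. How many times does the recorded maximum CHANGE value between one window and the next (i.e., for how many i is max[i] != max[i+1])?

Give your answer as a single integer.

Answer: 1

Derivation:
step 1: append 63 -> window=[63] (not full yet)
step 2: append 38 -> window=[63, 38] (not full yet)
step 3: append 38 -> window=[63, 38, 38] (not full yet)
step 4: append 16 -> window=[63, 38, 38, 16] (not full yet)
step 5: append 40 -> window=[63, 38, 38, 16, 40] -> max=63
step 6: append 58 -> window=[38, 38, 16, 40, 58] -> max=58
step 7: append 5 -> window=[38, 16, 40, 58, 5] -> max=58
step 8: append 38 -> window=[16, 40, 58, 5, 38] -> max=58
Recorded maximums: 63 58 58 58
Changes between consecutive maximums: 1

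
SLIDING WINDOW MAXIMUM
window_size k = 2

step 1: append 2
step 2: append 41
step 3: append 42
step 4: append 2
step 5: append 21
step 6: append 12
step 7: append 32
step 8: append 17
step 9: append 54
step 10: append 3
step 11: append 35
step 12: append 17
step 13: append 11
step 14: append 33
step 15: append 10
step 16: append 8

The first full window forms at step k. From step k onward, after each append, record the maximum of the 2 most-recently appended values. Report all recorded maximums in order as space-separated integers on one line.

step 1: append 2 -> window=[2] (not full yet)
step 2: append 41 -> window=[2, 41] -> max=41
step 3: append 42 -> window=[41, 42] -> max=42
step 4: append 2 -> window=[42, 2] -> max=42
step 5: append 21 -> window=[2, 21] -> max=21
step 6: append 12 -> window=[21, 12] -> max=21
step 7: append 32 -> window=[12, 32] -> max=32
step 8: append 17 -> window=[32, 17] -> max=32
step 9: append 54 -> window=[17, 54] -> max=54
step 10: append 3 -> window=[54, 3] -> max=54
step 11: append 35 -> window=[3, 35] -> max=35
step 12: append 17 -> window=[35, 17] -> max=35
step 13: append 11 -> window=[17, 11] -> max=17
step 14: append 33 -> window=[11, 33] -> max=33
step 15: append 10 -> window=[33, 10] -> max=33
step 16: append 8 -> window=[10, 8] -> max=10

Answer: 41 42 42 21 21 32 32 54 54 35 35 17 33 33 10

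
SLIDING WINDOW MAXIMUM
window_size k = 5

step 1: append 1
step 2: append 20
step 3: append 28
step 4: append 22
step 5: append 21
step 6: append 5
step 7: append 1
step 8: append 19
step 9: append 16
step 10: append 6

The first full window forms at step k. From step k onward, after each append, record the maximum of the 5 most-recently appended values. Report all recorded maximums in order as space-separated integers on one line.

step 1: append 1 -> window=[1] (not full yet)
step 2: append 20 -> window=[1, 20] (not full yet)
step 3: append 28 -> window=[1, 20, 28] (not full yet)
step 4: append 22 -> window=[1, 20, 28, 22] (not full yet)
step 5: append 21 -> window=[1, 20, 28, 22, 21] -> max=28
step 6: append 5 -> window=[20, 28, 22, 21, 5] -> max=28
step 7: append 1 -> window=[28, 22, 21, 5, 1] -> max=28
step 8: append 19 -> window=[22, 21, 5, 1, 19] -> max=22
step 9: append 16 -> window=[21, 5, 1, 19, 16] -> max=21
step 10: append 6 -> window=[5, 1, 19, 16, 6] -> max=19

Answer: 28 28 28 22 21 19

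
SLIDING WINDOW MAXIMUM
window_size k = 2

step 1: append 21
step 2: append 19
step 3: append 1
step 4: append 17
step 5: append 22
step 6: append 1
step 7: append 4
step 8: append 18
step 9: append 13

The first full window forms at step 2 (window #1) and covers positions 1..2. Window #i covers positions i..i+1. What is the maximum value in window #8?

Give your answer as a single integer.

Answer: 18

Derivation:
step 1: append 21 -> window=[21] (not full yet)
step 2: append 19 -> window=[21, 19] -> max=21
step 3: append 1 -> window=[19, 1] -> max=19
step 4: append 17 -> window=[1, 17] -> max=17
step 5: append 22 -> window=[17, 22] -> max=22
step 6: append 1 -> window=[22, 1] -> max=22
step 7: append 4 -> window=[1, 4] -> max=4
step 8: append 18 -> window=[4, 18] -> max=18
step 9: append 13 -> window=[18, 13] -> max=18
Window #8 max = 18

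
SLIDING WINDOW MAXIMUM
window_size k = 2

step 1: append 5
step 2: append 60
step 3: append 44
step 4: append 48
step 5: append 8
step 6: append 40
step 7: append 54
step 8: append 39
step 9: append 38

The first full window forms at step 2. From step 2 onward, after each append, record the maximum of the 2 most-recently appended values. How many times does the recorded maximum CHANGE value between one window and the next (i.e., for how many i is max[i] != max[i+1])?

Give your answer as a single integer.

Answer: 4

Derivation:
step 1: append 5 -> window=[5] (not full yet)
step 2: append 60 -> window=[5, 60] -> max=60
step 3: append 44 -> window=[60, 44] -> max=60
step 4: append 48 -> window=[44, 48] -> max=48
step 5: append 8 -> window=[48, 8] -> max=48
step 6: append 40 -> window=[8, 40] -> max=40
step 7: append 54 -> window=[40, 54] -> max=54
step 8: append 39 -> window=[54, 39] -> max=54
step 9: append 38 -> window=[39, 38] -> max=39
Recorded maximums: 60 60 48 48 40 54 54 39
Changes between consecutive maximums: 4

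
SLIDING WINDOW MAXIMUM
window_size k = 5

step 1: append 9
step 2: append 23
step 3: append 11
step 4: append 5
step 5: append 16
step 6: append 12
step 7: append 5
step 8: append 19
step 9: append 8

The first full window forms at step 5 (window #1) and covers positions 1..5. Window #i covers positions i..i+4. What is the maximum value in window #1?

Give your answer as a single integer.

Answer: 23

Derivation:
step 1: append 9 -> window=[9] (not full yet)
step 2: append 23 -> window=[9, 23] (not full yet)
step 3: append 11 -> window=[9, 23, 11] (not full yet)
step 4: append 5 -> window=[9, 23, 11, 5] (not full yet)
step 5: append 16 -> window=[9, 23, 11, 5, 16] -> max=23
Window #1 max = 23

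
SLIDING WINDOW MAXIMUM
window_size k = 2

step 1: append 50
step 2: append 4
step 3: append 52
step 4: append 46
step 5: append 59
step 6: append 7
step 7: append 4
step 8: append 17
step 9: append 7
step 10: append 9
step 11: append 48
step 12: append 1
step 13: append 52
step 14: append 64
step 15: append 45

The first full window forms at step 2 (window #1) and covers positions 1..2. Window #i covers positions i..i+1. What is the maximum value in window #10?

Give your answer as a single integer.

step 1: append 50 -> window=[50] (not full yet)
step 2: append 4 -> window=[50, 4] -> max=50
step 3: append 52 -> window=[4, 52] -> max=52
step 4: append 46 -> window=[52, 46] -> max=52
step 5: append 59 -> window=[46, 59] -> max=59
step 6: append 7 -> window=[59, 7] -> max=59
step 7: append 4 -> window=[7, 4] -> max=7
step 8: append 17 -> window=[4, 17] -> max=17
step 9: append 7 -> window=[17, 7] -> max=17
step 10: append 9 -> window=[7, 9] -> max=9
step 11: append 48 -> window=[9, 48] -> max=48
Window #10 max = 48

Answer: 48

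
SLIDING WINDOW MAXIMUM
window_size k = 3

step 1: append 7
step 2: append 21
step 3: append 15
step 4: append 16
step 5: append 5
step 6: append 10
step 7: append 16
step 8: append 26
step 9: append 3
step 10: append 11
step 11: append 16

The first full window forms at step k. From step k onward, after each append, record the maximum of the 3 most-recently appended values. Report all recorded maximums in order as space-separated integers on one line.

step 1: append 7 -> window=[7] (not full yet)
step 2: append 21 -> window=[7, 21] (not full yet)
step 3: append 15 -> window=[7, 21, 15] -> max=21
step 4: append 16 -> window=[21, 15, 16] -> max=21
step 5: append 5 -> window=[15, 16, 5] -> max=16
step 6: append 10 -> window=[16, 5, 10] -> max=16
step 7: append 16 -> window=[5, 10, 16] -> max=16
step 8: append 26 -> window=[10, 16, 26] -> max=26
step 9: append 3 -> window=[16, 26, 3] -> max=26
step 10: append 11 -> window=[26, 3, 11] -> max=26
step 11: append 16 -> window=[3, 11, 16] -> max=16

Answer: 21 21 16 16 16 26 26 26 16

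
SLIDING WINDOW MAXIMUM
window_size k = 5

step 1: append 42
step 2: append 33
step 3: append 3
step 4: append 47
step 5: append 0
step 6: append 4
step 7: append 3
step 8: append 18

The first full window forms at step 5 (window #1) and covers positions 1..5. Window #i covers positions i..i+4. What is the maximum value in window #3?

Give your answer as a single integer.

Answer: 47

Derivation:
step 1: append 42 -> window=[42] (not full yet)
step 2: append 33 -> window=[42, 33] (not full yet)
step 3: append 3 -> window=[42, 33, 3] (not full yet)
step 4: append 47 -> window=[42, 33, 3, 47] (not full yet)
step 5: append 0 -> window=[42, 33, 3, 47, 0] -> max=47
step 6: append 4 -> window=[33, 3, 47, 0, 4] -> max=47
step 7: append 3 -> window=[3, 47, 0, 4, 3] -> max=47
Window #3 max = 47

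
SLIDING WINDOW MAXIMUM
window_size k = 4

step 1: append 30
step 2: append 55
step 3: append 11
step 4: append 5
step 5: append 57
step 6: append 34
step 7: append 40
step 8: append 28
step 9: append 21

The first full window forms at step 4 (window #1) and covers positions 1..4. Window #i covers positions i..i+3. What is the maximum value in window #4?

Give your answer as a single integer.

step 1: append 30 -> window=[30] (not full yet)
step 2: append 55 -> window=[30, 55] (not full yet)
step 3: append 11 -> window=[30, 55, 11] (not full yet)
step 4: append 5 -> window=[30, 55, 11, 5] -> max=55
step 5: append 57 -> window=[55, 11, 5, 57] -> max=57
step 6: append 34 -> window=[11, 5, 57, 34] -> max=57
step 7: append 40 -> window=[5, 57, 34, 40] -> max=57
Window #4 max = 57

Answer: 57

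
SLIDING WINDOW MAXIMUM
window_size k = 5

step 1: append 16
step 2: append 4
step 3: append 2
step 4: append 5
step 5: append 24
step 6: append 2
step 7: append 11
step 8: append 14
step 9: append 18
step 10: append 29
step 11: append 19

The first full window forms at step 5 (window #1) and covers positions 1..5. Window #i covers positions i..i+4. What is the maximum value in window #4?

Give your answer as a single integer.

Answer: 24

Derivation:
step 1: append 16 -> window=[16] (not full yet)
step 2: append 4 -> window=[16, 4] (not full yet)
step 3: append 2 -> window=[16, 4, 2] (not full yet)
step 4: append 5 -> window=[16, 4, 2, 5] (not full yet)
step 5: append 24 -> window=[16, 4, 2, 5, 24] -> max=24
step 6: append 2 -> window=[4, 2, 5, 24, 2] -> max=24
step 7: append 11 -> window=[2, 5, 24, 2, 11] -> max=24
step 8: append 14 -> window=[5, 24, 2, 11, 14] -> max=24
Window #4 max = 24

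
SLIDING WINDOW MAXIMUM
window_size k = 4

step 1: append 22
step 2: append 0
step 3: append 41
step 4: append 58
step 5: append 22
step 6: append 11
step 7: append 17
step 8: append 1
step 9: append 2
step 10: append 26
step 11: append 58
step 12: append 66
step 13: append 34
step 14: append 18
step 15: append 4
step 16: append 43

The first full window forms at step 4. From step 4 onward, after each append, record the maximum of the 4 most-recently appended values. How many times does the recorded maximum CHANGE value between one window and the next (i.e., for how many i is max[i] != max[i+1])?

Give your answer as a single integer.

step 1: append 22 -> window=[22] (not full yet)
step 2: append 0 -> window=[22, 0] (not full yet)
step 3: append 41 -> window=[22, 0, 41] (not full yet)
step 4: append 58 -> window=[22, 0, 41, 58] -> max=58
step 5: append 22 -> window=[0, 41, 58, 22] -> max=58
step 6: append 11 -> window=[41, 58, 22, 11] -> max=58
step 7: append 17 -> window=[58, 22, 11, 17] -> max=58
step 8: append 1 -> window=[22, 11, 17, 1] -> max=22
step 9: append 2 -> window=[11, 17, 1, 2] -> max=17
step 10: append 26 -> window=[17, 1, 2, 26] -> max=26
step 11: append 58 -> window=[1, 2, 26, 58] -> max=58
step 12: append 66 -> window=[2, 26, 58, 66] -> max=66
step 13: append 34 -> window=[26, 58, 66, 34] -> max=66
step 14: append 18 -> window=[58, 66, 34, 18] -> max=66
step 15: append 4 -> window=[66, 34, 18, 4] -> max=66
step 16: append 43 -> window=[34, 18, 4, 43] -> max=43
Recorded maximums: 58 58 58 58 22 17 26 58 66 66 66 66 43
Changes between consecutive maximums: 6

Answer: 6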